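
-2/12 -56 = -337/6 = -56.17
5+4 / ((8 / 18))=14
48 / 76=12/19 = 0.63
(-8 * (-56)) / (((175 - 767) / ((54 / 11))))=-1512/407 = -3.71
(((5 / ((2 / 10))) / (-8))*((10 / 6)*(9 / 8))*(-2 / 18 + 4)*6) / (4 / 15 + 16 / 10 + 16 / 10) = -65625/1664 = -39.44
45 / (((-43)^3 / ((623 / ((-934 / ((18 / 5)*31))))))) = 1564353/37129769 = 0.04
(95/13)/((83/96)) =9120/1079 = 8.45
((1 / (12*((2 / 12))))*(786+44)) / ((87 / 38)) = 15770/87 = 181.26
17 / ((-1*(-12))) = 17/12 = 1.42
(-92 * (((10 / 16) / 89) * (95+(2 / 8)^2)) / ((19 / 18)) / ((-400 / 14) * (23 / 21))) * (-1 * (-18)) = 18110547/541120 = 33.47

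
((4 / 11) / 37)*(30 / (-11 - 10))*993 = -39720/2849 = -13.94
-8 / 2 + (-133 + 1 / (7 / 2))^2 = 862845/49 = 17609.08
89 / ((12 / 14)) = 623/6 = 103.83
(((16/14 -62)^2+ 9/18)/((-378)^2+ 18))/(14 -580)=-21353/466264008 = 0.00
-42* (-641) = 26922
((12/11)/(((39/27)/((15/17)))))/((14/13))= 0.62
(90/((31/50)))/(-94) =-2250/1457 = -1.54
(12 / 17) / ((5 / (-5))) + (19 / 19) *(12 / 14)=18/119 = 0.15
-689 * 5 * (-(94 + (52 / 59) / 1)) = 19285110/59 = 326866.27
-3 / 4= -0.75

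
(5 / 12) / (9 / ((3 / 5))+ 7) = 5/264 = 0.02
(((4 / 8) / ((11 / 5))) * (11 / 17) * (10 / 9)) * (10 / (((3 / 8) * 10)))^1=200/459 = 0.44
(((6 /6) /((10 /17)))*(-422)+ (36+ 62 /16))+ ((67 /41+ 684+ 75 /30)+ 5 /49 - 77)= -5326969/80360 = -66.29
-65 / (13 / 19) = -95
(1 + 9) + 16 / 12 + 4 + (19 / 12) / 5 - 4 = 233/20 = 11.65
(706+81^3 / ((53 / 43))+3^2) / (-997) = -22889858/52841 = -433.18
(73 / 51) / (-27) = -73/1377 = -0.05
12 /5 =2.40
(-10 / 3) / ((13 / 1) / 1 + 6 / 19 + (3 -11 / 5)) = -950/4023 = -0.24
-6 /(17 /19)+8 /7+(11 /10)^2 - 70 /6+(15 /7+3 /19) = -9305557/678300 = -13.72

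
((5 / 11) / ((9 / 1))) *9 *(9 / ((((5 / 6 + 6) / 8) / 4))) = 8640/451 = 19.16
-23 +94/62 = -666/31 = -21.48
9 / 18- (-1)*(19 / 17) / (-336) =2837/5712 = 0.50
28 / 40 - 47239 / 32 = -236083/160 = -1475.52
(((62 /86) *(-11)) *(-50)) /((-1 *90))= -1705/387 = -4.41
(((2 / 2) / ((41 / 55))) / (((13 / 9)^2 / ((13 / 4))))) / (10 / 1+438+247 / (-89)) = 79299/16896100 = 0.00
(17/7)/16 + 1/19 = 435/2128 = 0.20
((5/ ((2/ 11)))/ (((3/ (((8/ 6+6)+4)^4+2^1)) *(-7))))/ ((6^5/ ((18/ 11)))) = -3341245/734832 = -4.55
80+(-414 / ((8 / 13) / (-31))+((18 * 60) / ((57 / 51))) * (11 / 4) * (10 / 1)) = 47508.93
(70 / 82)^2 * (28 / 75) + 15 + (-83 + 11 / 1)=-286079/5043 = -56.73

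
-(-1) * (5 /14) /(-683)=-5/9562 = 0.00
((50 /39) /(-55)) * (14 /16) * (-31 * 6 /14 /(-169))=-155/96668 = 0.00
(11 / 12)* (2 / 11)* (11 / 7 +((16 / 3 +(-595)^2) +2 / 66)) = 27260459/462 = 59005.32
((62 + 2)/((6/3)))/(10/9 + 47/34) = 9792/763 = 12.83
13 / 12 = 1.08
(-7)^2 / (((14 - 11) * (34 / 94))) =2303/51 = 45.16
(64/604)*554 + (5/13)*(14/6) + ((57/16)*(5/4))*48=6439019/23556 = 273.35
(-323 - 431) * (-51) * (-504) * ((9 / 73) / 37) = -174427344/2701 = -64578.80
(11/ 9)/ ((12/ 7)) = 77/108 = 0.71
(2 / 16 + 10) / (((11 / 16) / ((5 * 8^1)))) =6480/11 = 589.09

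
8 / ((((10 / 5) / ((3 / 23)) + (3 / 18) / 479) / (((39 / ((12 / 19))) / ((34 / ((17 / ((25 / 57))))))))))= 40463046/1101725 = 36.73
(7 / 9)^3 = 343/729 = 0.47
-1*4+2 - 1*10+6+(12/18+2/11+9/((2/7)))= 1739/66 = 26.35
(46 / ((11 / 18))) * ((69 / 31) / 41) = 4.09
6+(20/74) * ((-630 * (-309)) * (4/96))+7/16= 1301611/592 = 2198.67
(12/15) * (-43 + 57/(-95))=-872/25 = -34.88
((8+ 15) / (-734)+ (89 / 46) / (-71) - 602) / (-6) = 360820333/3595866 = 100.34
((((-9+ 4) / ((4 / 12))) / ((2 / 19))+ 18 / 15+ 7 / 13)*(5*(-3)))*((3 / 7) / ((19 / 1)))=164691/3458 = 47.63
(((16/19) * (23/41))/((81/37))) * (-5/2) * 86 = -2927440/63099 = -46.39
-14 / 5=-2.80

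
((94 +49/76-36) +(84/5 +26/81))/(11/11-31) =-2332069/923400 = -2.53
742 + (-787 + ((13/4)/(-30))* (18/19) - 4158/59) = -2591241/22420 = -115.58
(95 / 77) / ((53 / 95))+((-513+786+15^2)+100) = 2449463/4081 = 600.21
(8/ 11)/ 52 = 2/143 = 0.01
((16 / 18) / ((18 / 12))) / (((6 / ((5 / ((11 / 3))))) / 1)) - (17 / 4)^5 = -421656569/304128 = -1386.44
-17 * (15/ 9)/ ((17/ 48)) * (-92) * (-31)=-228160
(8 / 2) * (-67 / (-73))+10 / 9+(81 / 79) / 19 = 4769359/986157 = 4.84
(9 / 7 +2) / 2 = 1.64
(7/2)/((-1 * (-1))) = 7/2 = 3.50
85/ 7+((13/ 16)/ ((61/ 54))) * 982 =1227127/1708 = 718.46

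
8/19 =0.42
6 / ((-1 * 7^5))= -6/16807 = 0.00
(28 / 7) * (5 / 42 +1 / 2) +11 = 13.48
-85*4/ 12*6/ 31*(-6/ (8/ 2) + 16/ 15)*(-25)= -5525/93 = -59.41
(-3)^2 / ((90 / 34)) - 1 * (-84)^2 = -35263/5 = -7052.60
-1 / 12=-0.08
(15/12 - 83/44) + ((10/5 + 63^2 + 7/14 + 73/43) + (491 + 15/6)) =2112447/473 = 4466.06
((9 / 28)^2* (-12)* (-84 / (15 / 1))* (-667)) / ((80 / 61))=-9886941/2800 = -3531.05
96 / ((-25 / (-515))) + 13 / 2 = 19841/10 = 1984.10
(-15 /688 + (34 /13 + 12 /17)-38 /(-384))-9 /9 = 4376105/1824576 = 2.40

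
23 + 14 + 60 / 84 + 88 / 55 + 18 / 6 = 1481/35 = 42.31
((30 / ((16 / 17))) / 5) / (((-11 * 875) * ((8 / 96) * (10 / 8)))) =-306/48125 = -0.01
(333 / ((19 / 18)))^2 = 99523.65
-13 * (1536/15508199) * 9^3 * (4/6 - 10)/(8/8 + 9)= 9704448/11077285 = 0.88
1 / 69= 0.01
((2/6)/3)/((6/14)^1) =7/27 = 0.26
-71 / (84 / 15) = -355/28 = -12.68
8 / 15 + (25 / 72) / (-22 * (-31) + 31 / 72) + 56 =8333371/147405 = 56.53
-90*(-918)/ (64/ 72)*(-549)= -102056355/2 = -51028177.50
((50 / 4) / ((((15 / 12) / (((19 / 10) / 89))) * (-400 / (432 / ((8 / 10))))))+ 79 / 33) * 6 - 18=-52529/9790 = -5.37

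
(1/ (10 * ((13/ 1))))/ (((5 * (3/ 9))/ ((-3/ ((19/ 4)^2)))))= -72/117325 = 0.00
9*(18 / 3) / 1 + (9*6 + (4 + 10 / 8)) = 453/4 = 113.25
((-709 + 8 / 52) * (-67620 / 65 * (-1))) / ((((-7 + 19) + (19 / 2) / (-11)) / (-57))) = 637869672/169 = 3774376.76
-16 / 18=-8/9 = -0.89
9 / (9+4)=9/13 = 0.69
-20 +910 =890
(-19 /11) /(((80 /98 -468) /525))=488775/251812 = 1.94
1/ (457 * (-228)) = -1/104196 = 0.00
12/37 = 0.32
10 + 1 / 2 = 10.50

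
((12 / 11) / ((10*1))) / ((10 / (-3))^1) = -9/275 = -0.03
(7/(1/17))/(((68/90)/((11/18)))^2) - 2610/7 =-561695/1904 = -295.01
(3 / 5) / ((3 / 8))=8/5 = 1.60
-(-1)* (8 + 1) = 9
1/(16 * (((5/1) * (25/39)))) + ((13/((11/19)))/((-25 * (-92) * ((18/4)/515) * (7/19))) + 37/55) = 118742621/31878000 = 3.72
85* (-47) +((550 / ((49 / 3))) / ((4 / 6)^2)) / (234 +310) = -212974015/53312 = -3994.86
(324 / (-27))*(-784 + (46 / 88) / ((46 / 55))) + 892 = 20585/2 = 10292.50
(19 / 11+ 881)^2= 94284100/121 = 779207.44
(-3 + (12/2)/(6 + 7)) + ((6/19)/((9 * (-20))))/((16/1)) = -2.54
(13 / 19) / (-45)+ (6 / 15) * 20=6827/855 = 7.98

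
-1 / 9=-0.11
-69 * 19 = -1311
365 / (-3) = -365/3 = -121.67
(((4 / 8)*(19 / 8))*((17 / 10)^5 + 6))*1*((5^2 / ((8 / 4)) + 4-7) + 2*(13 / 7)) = 202851353/640000 = 316.96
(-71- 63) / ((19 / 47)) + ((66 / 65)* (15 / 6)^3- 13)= -328.61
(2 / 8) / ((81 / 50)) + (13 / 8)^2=14489/5184 = 2.79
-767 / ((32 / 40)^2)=-19175/16 = -1198.44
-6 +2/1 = -4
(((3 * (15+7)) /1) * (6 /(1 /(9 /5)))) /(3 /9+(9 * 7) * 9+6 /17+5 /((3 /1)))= 60588/48395 = 1.25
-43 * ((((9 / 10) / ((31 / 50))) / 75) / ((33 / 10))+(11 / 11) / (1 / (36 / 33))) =-47.16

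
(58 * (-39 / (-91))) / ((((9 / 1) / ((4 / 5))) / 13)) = 3016/105 = 28.72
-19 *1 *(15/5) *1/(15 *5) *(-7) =133/25 = 5.32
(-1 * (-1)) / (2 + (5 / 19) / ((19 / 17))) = 361/807 = 0.45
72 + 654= 726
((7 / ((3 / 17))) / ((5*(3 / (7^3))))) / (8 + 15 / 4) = 163268/2115 = 77.20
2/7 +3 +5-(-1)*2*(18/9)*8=282/7 = 40.29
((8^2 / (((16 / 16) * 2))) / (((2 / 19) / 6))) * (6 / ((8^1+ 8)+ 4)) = 2736/5 = 547.20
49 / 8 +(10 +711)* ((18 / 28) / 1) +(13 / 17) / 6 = 191659/408 = 469.75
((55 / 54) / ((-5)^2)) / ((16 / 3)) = 11/1440 = 0.01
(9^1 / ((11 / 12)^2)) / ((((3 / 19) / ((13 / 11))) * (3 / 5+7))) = 14040/1331 = 10.55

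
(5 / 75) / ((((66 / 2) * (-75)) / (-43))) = 43/37125 = 0.00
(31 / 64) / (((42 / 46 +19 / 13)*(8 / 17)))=0.43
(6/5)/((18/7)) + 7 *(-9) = -62.53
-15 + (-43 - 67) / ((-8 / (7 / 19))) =-9.93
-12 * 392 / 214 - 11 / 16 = -38809/1712 = -22.67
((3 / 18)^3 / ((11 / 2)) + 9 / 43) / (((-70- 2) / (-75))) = 268375/1226016 = 0.22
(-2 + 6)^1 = 4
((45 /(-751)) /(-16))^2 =2025/144384256 = 0.00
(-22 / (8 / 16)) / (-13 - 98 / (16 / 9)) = 352/545 = 0.65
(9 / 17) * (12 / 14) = 54/119 = 0.45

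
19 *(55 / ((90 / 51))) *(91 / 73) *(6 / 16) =323323/1168 = 276.82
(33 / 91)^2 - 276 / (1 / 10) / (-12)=1905719/8281 = 230.13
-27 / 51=-9/17 = -0.53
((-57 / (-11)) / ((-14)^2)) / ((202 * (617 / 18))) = 513/134355452 = 0.00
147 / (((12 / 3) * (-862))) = -147/3448 = -0.04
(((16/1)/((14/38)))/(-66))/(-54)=76/6237 = 0.01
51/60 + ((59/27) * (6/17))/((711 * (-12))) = 5547343/6526980 = 0.85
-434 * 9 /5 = -781.20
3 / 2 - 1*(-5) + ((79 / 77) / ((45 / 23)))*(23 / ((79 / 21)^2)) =63891/8690 = 7.35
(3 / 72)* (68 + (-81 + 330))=317/24 = 13.21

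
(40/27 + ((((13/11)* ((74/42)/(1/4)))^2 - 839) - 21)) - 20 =-129530552/160083 = -809.15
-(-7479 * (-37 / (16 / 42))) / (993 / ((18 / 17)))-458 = -27742213/22508 = -1232.55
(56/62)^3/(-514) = -10976/7656287 = 0.00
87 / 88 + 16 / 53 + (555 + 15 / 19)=49366201/88616 = 557.08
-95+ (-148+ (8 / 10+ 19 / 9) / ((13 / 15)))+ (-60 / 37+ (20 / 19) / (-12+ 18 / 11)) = -41910724/173641 = -241.36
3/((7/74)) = 222/7 = 31.71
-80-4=-84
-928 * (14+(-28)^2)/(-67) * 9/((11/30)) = 199946880/737 = 271298.34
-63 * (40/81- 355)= 201005/9 = 22333.89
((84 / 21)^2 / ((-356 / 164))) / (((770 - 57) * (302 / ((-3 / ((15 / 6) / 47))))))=92496/47910035 = 0.00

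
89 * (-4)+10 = -346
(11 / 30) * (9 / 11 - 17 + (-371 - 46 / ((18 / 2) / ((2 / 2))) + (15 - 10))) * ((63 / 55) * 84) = -3757516/275 = -13663.69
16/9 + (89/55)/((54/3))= 1849/990 = 1.87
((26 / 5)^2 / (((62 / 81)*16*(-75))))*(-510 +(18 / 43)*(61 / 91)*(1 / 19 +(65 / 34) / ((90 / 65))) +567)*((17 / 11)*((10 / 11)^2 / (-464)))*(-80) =-234702819/630707660 = -0.37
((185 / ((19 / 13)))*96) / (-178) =-68.27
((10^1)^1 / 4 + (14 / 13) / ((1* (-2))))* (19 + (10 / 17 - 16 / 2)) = 591/26 = 22.73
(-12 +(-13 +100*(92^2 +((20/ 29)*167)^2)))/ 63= 261051625/7569 = 34489.58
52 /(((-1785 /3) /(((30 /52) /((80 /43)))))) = -129/4760 = -0.03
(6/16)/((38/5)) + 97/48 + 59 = 3481/57 = 61.07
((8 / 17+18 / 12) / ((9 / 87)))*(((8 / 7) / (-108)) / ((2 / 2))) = -1943/9639 = -0.20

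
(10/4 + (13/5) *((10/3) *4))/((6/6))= 223/6 = 37.17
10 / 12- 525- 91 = -3691/6 = -615.17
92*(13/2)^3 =50531/2 = 25265.50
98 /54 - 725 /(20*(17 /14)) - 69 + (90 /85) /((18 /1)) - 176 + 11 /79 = -272.84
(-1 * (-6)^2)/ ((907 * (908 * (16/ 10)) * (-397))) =45/653903464 = 0.00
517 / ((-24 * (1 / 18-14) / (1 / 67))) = 1551/67268 = 0.02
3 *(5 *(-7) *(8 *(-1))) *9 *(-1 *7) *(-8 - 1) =476280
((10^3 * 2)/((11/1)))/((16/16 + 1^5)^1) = 1000/11 = 90.91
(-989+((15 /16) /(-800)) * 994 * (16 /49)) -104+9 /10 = -611789/560 = -1092.48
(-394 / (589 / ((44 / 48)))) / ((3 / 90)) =-10835/589 = -18.40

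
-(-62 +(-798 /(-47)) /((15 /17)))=10048/235 = 42.76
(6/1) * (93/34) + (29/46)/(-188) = 2412299/147016 = 16.41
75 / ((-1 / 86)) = -6450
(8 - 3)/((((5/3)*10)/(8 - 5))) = 9/10 = 0.90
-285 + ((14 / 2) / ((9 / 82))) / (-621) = -1593439/5589 = -285.10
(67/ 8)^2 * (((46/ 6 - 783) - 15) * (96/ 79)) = -10643419/158 = -67363.41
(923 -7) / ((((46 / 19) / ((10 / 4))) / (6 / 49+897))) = 956328045/1127 = 848560.82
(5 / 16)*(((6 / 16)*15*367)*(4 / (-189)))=-9175/672 = -13.65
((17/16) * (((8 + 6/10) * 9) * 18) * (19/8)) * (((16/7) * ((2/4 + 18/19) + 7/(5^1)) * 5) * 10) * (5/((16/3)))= 480497265/448 = 1072538.54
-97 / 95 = -1.02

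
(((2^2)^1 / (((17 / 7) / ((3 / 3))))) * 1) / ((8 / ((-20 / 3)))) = -70/51 = -1.37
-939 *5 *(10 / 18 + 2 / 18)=-3130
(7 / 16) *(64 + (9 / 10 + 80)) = 10143/160 = 63.39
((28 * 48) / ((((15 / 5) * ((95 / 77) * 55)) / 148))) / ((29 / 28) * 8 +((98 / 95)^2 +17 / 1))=37.08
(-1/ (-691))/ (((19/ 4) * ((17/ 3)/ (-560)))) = -0.03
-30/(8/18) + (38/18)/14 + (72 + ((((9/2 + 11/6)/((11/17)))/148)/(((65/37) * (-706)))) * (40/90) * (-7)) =443726237/95405310 = 4.65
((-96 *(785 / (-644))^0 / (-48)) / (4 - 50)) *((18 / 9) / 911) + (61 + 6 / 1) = 1403849/20953 = 67.00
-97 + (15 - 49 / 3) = -295/3 = -98.33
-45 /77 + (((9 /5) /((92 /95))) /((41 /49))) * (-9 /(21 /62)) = -8656587/145222 = -59.61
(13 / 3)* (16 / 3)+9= 289/9 = 32.11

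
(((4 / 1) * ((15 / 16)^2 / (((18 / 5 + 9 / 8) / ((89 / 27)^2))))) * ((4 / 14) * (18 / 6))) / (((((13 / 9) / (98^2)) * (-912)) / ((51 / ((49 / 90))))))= -84160625/17784 = -4732.38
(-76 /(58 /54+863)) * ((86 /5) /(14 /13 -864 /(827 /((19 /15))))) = 474312618/77257295 = 6.14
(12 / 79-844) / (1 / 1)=-66664/79 = -843.85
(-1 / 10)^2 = 1/100 = 0.01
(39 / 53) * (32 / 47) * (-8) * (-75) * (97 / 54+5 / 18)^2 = 260915200/201771 = 1293.13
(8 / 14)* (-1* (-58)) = 232/7 = 33.14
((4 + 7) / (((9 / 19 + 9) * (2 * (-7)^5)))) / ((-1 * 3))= 209/18151560 = 0.00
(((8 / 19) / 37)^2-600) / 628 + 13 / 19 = -21042883/77590813 = -0.27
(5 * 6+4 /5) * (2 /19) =308/95 = 3.24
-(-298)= 298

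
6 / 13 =0.46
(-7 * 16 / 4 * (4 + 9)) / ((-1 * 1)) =364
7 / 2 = 3.50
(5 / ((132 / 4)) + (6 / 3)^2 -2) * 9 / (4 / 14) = 1491/22 = 67.77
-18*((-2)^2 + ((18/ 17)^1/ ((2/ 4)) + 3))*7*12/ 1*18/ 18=-13785.88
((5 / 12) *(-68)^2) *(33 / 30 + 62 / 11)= 142766/11 = 12978.73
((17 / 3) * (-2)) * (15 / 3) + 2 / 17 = -2884/51 = -56.55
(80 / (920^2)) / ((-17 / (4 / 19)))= -1/854335 = 0.00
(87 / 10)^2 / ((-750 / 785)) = -396111/5000 = -79.22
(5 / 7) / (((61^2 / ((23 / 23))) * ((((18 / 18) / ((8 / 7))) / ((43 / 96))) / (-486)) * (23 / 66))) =-574695/4193567 = -0.14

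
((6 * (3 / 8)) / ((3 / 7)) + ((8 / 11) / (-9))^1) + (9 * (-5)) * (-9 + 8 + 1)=2047/396 = 5.17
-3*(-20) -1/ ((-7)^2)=2939/49 = 59.98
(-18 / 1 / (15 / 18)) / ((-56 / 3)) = 81/70 = 1.16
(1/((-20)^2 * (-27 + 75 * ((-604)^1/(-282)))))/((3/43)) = 2021/7537200 = 0.00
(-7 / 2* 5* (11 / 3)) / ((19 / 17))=-6545/114 = -57.41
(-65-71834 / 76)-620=-61947/38 = -1630.18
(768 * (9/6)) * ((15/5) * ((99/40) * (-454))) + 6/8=-77666673/20 = -3883333.65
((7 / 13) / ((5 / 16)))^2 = 12544/4225 = 2.97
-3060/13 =-235.38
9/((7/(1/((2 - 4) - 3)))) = -9/35 = -0.26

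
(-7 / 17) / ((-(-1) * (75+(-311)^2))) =-1/235076 = 0.00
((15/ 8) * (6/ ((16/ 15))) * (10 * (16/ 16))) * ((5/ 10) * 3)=10125/64 = 158.20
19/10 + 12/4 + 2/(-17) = 813/170 = 4.78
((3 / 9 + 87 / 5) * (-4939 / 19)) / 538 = -34573/4035 = -8.57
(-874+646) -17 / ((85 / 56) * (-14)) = -1136/5 = -227.20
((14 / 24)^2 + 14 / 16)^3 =5359375/2985984 = 1.79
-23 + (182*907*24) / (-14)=-283007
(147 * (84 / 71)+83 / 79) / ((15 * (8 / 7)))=1373939/134616 = 10.21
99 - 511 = -412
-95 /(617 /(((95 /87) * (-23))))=207575/53679 = 3.87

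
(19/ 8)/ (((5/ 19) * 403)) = 361/16120 = 0.02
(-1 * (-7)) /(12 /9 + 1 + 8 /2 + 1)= 21/22 = 0.95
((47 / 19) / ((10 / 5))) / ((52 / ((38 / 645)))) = 47/33540 = 0.00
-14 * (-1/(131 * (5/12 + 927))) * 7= 1176/1457899 = 0.00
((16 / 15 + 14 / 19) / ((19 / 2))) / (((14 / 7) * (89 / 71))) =36494/481935 = 0.08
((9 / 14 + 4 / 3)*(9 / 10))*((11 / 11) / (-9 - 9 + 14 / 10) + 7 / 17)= 372/595 = 0.63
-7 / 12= -0.58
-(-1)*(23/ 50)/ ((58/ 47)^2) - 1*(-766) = 128892007/168200 = 766.30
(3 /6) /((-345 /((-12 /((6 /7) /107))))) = 749/345 = 2.17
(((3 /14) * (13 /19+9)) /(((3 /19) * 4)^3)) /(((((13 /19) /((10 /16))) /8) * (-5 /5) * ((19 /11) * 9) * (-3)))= 1.29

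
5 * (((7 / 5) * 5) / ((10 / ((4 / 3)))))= 4.67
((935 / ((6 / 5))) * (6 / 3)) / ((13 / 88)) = 411400/39 = 10548.72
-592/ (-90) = 296/45 = 6.58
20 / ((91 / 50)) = 1000/91 = 10.99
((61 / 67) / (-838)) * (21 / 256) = -1281/14373376 = 0.00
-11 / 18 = -0.61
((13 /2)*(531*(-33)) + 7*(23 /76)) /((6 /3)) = -8656201/152 = -56948.69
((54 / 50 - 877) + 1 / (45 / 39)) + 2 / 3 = -65579/75 = -874.39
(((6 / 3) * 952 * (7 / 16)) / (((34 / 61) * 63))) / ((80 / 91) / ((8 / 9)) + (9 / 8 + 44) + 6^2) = 155428/538011 = 0.29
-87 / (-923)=87/923 = 0.09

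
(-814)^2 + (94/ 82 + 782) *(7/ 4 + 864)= 219859211/164 = 1340604.95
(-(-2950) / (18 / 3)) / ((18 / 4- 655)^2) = 5900/5077803 = 0.00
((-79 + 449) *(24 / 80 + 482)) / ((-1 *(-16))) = 178451/16 = 11153.19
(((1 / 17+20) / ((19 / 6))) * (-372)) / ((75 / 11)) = -2790744/8075 = -345.60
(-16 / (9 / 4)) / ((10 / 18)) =-64/5 = -12.80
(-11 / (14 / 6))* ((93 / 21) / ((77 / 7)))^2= -2883/3773 = -0.76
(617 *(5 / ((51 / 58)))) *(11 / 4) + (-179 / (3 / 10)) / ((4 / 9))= 423590/51 = 8305.69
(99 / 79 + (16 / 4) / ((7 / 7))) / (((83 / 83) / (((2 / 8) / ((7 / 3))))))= 1245/2212 = 0.56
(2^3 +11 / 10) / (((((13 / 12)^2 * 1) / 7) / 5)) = 3528/13 = 271.38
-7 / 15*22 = -154/15 = -10.27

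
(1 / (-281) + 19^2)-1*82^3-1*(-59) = -154816389/281 = -550948.00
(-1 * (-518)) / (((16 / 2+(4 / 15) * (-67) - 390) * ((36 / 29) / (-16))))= 150220/8997 = 16.70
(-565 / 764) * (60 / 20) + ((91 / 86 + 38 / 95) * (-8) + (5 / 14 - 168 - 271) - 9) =-530672469/1149820 = -461.53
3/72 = 1/24 = 0.04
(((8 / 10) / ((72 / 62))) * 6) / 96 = 31/720 = 0.04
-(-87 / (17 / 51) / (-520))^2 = -68121/270400 = -0.25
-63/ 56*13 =-117/8 = -14.62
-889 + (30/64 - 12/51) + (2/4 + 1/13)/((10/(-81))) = -6318405/7072 = -893.44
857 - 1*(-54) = 911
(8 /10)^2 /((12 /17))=68/75 = 0.91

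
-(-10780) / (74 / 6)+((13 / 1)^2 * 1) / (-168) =5426867/6216 = 873.05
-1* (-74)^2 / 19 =-5476/19 = -288.21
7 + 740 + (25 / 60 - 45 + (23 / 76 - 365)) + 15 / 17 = 328105/969 = 338.60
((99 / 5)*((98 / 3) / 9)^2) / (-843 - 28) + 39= 13651801/352755 = 38.70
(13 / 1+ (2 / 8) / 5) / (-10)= -261/200 = -1.30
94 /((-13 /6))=-564/13 = -43.38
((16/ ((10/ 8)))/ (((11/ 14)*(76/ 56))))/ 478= 6272/249755 = 0.03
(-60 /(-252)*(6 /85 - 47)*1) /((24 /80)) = -37.25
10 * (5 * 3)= 150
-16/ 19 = -0.84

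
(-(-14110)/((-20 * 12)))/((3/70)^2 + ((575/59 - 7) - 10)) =101980025/12580014 = 8.11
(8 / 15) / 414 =4/3105 = 0.00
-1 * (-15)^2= -225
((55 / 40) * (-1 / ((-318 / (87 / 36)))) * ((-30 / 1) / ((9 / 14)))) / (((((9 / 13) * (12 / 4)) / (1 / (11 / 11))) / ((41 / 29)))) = -205205/618192 = -0.33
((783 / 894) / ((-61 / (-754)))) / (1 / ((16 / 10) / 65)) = 60552/227225 = 0.27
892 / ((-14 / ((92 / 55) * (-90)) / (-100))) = -73857600/77 = -959189.61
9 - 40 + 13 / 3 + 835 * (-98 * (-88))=21603040/3 = 7201013.33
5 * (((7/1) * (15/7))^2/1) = 1125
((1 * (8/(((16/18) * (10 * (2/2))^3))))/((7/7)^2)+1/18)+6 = 54581/9000 = 6.06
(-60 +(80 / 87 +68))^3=467288576/658503 = 709.62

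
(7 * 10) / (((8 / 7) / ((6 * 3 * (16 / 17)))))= 17640/17 = 1037.65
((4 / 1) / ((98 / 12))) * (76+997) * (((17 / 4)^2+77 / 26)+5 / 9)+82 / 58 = 179598593/15834 = 11342.59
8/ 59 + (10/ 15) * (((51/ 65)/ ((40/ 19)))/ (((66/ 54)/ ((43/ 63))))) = 1620251/5905900 = 0.27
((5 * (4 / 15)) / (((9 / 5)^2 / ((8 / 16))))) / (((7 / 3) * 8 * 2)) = 25/4536 = 0.01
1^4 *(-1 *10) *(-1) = 10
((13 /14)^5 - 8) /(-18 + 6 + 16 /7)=3931299/5224576 = 0.75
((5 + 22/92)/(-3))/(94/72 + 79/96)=-11568/14099 = -0.82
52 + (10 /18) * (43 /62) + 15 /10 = 15034/279 = 53.89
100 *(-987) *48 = -4737600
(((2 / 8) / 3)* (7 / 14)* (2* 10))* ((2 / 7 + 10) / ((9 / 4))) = 80/21 = 3.81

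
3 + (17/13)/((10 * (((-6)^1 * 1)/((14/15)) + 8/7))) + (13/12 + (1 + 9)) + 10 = 694331/28860 = 24.06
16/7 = 2.29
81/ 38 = 2.13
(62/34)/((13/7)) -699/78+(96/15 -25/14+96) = 716529/7735 = 92.63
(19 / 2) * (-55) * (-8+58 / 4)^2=-176605/8 = -22075.62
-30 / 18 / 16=-5/48 = -0.10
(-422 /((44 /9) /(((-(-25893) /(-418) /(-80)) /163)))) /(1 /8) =-49170807/14989480 = -3.28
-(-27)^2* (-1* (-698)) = -508842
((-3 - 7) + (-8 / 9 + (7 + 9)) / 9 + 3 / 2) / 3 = -1105/486 = -2.27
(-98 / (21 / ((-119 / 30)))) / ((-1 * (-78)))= 833/3510 = 0.24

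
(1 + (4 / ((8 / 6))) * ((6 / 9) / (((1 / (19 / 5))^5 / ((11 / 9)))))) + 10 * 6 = 56189803/28125 = 1997.86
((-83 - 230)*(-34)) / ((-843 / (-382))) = 4065244/843 = 4822.35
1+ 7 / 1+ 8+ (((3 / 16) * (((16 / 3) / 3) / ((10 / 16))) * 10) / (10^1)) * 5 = 56/3 = 18.67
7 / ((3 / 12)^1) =28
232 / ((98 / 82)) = 9512/49 = 194.12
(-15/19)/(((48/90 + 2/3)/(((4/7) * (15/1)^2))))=-11250/133 = -84.59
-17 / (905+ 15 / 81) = -459/24440 = -0.02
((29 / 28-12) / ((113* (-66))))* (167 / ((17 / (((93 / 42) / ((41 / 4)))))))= 1589339/509426148 = 0.00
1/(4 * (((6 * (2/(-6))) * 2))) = -1/16 = -0.06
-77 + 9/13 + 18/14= -6827/91 = -75.02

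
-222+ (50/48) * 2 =-2639/12 = -219.92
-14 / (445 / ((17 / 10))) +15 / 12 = 10649/8900 = 1.20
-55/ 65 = -11/13 = -0.85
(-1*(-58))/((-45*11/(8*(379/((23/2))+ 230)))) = -311808/1265 = -246.49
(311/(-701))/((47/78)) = -24258/32947 = -0.74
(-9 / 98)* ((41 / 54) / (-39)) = 41/22932 = 0.00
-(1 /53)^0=-1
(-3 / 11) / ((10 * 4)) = -3/440 = -0.01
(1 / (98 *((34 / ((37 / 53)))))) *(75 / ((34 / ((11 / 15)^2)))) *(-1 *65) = -291005/18012792 = -0.02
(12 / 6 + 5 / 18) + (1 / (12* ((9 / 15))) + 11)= 161/12 = 13.42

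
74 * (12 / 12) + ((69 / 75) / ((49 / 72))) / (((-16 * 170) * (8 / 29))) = 246561997/3332000 = 74.00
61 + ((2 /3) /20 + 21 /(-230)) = 60.94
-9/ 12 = -3/4 = -0.75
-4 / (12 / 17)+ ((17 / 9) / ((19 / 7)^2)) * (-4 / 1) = -21743/3249 = -6.69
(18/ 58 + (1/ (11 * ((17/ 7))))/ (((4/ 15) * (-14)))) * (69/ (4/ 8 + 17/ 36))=8091009/379610 = 21.31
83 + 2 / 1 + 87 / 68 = 5867/68 = 86.28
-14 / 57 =-0.25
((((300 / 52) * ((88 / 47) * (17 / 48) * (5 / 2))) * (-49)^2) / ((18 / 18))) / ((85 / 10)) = 3301375/1222 = 2701.62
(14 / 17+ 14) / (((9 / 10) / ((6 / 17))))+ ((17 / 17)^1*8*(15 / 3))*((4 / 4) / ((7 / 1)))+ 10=43550/2023 = 21.53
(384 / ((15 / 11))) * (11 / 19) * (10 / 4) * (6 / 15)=15488/95 = 163.03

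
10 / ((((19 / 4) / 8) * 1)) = 320/19 = 16.84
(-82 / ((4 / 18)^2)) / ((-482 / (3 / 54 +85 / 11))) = 568629/21208 = 26.81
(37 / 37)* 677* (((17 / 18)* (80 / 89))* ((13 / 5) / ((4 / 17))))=5086978/801 = 6350.78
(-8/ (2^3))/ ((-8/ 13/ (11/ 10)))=143/80 = 1.79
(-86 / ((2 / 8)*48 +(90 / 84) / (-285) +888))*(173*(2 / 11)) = -7915096/2633389 = -3.01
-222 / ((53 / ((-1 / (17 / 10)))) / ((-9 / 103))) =-19980/92803 = -0.22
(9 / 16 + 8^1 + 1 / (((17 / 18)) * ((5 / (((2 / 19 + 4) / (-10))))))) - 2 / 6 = 3155929/387600 = 8.14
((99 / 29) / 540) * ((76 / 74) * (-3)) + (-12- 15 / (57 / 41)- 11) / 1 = -6892631/203870 = -33.81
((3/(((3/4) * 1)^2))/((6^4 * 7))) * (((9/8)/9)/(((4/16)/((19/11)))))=19/37422 = 0.00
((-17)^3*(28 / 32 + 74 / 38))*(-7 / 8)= 14753739/1216 = 12133.01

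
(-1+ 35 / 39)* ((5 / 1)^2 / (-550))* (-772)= -1544/429 = -3.60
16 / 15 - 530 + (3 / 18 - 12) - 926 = -44003/30 = -1466.77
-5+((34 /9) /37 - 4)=-2963/333 = -8.90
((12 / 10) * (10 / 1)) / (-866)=-6/433 = -0.01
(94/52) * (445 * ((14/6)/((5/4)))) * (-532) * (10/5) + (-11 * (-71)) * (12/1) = -61944460/39 = -1588319.49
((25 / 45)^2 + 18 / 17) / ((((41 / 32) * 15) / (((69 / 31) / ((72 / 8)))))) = 1385888/78757515 = 0.02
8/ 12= 2/3 = 0.67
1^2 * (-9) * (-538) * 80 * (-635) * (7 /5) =-344363040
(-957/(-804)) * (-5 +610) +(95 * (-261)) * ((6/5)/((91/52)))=-30545323/1876 = -16282.16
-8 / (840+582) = -4/711 = -0.01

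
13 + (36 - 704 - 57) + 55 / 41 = -710.66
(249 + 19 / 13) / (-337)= -3256/4381 = -0.74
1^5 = 1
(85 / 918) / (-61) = -5/3294 = 0.00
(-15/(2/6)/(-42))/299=15/4186 = 0.00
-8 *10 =-80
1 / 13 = 0.08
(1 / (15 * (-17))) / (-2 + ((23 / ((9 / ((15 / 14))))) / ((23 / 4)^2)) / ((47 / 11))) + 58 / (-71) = -221125403/271345670 = -0.81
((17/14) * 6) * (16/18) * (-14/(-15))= 272/45 = 6.04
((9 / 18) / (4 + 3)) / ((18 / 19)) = 19/252 = 0.08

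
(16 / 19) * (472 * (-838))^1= -6328576/19 = -333082.95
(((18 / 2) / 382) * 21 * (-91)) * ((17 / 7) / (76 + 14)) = -4641/3820 = -1.21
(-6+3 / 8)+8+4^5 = 1026.38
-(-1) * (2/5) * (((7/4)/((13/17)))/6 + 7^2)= 15407/780 = 19.75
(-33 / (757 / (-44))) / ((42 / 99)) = 23958/5299 = 4.52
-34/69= -0.49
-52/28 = -13/7 = -1.86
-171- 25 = -196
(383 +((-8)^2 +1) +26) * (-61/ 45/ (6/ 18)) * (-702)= 6765876/5 = 1353175.20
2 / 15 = 0.13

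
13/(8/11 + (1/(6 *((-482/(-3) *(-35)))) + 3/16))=19299280/1357991 = 14.21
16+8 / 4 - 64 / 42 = 346/21 = 16.48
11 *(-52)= -572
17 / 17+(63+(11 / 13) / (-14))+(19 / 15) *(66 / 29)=1763441/26390 = 66.82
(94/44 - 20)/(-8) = 393/176 = 2.23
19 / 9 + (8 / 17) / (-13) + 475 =948902/1989 = 477.07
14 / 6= 7/3 = 2.33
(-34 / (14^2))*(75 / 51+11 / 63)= -881/3087 = -0.29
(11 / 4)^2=121/16 = 7.56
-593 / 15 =-39.53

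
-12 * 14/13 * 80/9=-4480/39 = -114.87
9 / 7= 1.29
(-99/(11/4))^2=1296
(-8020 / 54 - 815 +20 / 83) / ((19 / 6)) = -4317410/14193 = -304.19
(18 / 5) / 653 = 18/3265 = 0.01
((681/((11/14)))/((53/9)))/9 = 9534/583 = 16.35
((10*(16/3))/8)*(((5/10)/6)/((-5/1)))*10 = -10/9 = -1.11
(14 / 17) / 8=7/68 = 0.10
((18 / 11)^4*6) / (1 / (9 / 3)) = 1889568/14641 = 129.06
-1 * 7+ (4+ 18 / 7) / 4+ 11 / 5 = -221/70 = -3.16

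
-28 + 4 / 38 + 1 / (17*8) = -72061/2584 = -27.89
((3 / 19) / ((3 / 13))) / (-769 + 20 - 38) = -13/14953 = 0.00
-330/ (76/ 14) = -1155/19 = -60.79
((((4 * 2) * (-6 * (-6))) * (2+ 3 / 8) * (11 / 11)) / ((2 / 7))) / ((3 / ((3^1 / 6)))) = 399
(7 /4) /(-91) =-0.02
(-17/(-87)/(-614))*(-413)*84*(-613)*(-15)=903813330/8903 = 101517.84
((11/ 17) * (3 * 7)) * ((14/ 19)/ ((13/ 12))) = 38808/4199 = 9.24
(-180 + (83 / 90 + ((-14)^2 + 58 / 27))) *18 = 5149/15 = 343.27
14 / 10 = 1.40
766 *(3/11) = 208.91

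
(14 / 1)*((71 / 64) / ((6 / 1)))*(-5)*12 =-2485/16 = -155.31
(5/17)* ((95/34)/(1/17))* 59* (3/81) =28025/918 = 30.53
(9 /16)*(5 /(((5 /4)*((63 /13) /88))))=286/7 = 40.86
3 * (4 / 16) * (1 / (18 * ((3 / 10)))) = 5/36 = 0.14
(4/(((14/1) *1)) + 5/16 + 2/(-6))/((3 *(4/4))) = 89/1008 = 0.09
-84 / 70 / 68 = -3/170 = -0.02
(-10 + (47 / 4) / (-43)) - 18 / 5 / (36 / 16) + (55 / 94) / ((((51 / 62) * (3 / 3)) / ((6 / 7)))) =-11.26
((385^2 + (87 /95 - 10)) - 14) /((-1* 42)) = -7039591/1995 = -3528.62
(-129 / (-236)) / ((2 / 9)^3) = 94041/1888 = 49.81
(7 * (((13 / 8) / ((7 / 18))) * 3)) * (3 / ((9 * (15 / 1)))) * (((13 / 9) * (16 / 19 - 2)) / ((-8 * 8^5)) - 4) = -233098073/29884416 = -7.80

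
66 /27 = 22/9 = 2.44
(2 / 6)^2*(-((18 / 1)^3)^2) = -3779136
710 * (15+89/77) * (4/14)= 1766480/539 = 3277.33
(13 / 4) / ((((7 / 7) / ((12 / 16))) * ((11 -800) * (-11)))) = 13/46288 = 0.00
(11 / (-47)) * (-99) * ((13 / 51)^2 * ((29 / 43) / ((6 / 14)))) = 4151147/1752207 = 2.37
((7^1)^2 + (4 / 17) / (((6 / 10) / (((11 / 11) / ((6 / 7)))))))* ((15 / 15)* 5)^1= 247.29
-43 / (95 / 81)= -3483/95 = -36.66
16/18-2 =-10/9 = -1.11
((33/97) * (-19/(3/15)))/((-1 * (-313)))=-3135/30361 = -0.10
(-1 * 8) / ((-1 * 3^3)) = 8/27 = 0.30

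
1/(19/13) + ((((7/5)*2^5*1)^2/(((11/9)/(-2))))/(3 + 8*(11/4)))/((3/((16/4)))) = -22790881/130625 = -174.48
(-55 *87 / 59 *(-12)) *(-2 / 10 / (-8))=24.33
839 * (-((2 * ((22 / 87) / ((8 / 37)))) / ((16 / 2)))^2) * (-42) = 972856577/322944 = 3012.46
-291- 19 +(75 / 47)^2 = -307.45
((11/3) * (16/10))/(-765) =-88/11475 = -0.01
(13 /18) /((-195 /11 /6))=-11/45 = -0.24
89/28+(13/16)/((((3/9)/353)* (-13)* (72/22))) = -22909/1344 = -17.05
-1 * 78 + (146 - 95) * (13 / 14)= -429/14 = -30.64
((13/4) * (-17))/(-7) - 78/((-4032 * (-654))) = 3468803/439488 = 7.89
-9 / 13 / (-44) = 9/572 = 0.02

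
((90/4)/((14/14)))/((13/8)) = 180/13 = 13.85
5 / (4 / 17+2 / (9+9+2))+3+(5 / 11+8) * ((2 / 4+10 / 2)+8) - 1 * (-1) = 166843/1254 = 133.05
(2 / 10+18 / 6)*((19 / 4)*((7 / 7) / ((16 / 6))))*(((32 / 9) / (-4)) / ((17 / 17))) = -76/15 = -5.07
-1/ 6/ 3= -1/18 = -0.06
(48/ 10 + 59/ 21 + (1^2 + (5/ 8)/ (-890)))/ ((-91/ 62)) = -39902921/6803160 = -5.87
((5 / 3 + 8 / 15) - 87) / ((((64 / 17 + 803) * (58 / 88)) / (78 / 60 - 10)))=475728/342875 = 1.39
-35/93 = -0.38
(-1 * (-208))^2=43264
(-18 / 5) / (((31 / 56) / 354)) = -356832/155 = -2302.14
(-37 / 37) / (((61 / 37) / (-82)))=3034/61 = 49.74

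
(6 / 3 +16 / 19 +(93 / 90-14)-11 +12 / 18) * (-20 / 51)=7774/969 = 8.02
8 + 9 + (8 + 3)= 28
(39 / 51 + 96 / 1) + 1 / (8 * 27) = 355337/3672 = 96.77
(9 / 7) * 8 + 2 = 86/7 = 12.29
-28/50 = -14/25 = -0.56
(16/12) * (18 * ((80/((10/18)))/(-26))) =-1728/13 = -132.92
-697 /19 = -36.68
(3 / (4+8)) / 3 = 1/12 = 0.08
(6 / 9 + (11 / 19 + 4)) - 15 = -556/57 = -9.75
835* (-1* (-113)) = 94355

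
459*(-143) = -65637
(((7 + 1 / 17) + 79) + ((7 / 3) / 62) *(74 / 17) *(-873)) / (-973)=4288/73253 = 0.06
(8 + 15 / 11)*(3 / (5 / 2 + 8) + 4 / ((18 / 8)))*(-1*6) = -26780/231 = -115.93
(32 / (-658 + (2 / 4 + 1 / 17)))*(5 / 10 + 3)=-3808/22353 = -0.17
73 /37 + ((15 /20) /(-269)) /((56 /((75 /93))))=136356553/69113632 = 1.97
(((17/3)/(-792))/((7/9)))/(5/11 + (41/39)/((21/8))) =-663/61624 = -0.01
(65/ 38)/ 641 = 65/24358 = 0.00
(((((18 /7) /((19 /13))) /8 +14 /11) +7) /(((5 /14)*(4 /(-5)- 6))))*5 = -248495/14212 = -17.48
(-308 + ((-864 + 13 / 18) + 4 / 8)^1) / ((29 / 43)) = -453091/261 = -1735.98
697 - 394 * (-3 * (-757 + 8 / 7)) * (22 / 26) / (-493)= 7697161/3451 = 2230.41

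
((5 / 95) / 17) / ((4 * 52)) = 1/67184 = 0.00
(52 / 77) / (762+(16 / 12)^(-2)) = 832/939477 = 0.00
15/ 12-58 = -227/4 = -56.75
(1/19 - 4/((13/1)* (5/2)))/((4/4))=-87/1235 = -0.07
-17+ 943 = 926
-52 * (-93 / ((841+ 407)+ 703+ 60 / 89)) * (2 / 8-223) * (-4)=383489964/173699 = 2207.78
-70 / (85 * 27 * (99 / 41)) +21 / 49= 132305/318087 = 0.42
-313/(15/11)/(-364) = 3443/5460 = 0.63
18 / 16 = 9/8 = 1.12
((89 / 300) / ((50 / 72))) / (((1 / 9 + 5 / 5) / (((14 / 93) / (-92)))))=-5607/8912500 = 0.00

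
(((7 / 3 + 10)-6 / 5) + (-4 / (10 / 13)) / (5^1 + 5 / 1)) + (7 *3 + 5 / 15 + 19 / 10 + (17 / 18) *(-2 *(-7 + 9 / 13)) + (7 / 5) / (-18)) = 133624/2925 = 45.68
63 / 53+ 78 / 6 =14.19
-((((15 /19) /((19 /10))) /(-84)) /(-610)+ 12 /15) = -2466377/3082940 = -0.80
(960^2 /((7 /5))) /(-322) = -2044.37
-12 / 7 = -1.71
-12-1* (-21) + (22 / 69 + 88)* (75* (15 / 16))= 1144281/184 = 6218.92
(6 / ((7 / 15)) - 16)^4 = 234256/2401 = 97.57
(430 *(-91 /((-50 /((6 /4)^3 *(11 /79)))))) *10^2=5810805/158 = 36777.25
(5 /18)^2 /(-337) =-25/109188 = 0.00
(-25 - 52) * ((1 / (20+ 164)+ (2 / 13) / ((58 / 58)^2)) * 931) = -11418.37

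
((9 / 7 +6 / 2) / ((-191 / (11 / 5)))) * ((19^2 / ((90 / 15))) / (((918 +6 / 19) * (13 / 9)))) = -226347/101087896 = 0.00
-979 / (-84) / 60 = 979/5040 = 0.19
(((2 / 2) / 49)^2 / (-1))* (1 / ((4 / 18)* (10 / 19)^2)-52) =7151/480200 = 0.01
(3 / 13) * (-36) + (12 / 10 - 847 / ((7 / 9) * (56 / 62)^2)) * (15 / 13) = -15768495/10192 = -1547.14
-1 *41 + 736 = 695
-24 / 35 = -0.69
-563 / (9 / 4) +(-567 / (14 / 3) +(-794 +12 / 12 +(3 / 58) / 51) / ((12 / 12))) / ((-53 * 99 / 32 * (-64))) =-71943668/287419 = -250.31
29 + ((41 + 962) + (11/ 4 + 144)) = 4715/4 = 1178.75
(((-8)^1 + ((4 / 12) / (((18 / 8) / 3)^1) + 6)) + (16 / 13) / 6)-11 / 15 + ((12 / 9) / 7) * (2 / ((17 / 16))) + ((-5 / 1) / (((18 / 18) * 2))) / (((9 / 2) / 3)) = -236126/69615 = -3.39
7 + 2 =9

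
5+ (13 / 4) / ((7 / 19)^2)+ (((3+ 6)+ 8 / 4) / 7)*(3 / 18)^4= 1838129/63504 = 28.95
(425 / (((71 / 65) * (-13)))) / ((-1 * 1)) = 2125/71 = 29.93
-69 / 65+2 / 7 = -353/455 = -0.78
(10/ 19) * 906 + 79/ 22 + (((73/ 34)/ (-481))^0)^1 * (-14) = 194969/418 = 466.43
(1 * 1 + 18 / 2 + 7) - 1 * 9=8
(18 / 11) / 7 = 18/77 = 0.23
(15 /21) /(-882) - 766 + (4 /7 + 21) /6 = -2353546/3087 = -762.41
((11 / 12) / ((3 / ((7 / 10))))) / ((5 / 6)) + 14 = 4277/300 = 14.26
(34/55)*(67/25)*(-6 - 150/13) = -519384/17875 = -29.06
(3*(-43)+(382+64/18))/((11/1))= 2309/99 = 23.32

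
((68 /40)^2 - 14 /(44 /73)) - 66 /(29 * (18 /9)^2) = -20.91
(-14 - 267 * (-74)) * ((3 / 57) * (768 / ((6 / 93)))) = 235032576/19 = 12370135.58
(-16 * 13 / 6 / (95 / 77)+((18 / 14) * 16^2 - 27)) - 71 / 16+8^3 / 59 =524088721/1883280 = 278.29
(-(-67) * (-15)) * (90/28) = -45225/14 = -3230.36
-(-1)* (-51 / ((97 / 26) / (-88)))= 116688/97 = 1202.97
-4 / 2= -2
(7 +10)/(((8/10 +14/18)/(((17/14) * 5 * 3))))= 196.25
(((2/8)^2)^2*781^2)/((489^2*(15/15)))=609961/61214976 = 0.01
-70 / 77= -0.91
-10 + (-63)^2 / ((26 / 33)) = 130717/26 = 5027.58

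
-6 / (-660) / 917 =1/100870 = 0.00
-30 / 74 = -15/37 = -0.41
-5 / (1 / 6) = -30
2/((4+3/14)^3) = 5488/205379 = 0.03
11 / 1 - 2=9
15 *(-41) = -615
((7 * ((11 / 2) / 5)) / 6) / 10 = 77/600 = 0.13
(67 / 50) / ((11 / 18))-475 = -130022/275 = -472.81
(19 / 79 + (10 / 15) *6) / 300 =67/4740 = 0.01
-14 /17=-0.82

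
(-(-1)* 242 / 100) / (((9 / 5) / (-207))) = -2783/10 = -278.30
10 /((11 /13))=11.82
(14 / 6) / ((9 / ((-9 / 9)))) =-7/27 = -0.26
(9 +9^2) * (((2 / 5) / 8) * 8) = 36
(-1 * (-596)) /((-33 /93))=-18476/11 = -1679.64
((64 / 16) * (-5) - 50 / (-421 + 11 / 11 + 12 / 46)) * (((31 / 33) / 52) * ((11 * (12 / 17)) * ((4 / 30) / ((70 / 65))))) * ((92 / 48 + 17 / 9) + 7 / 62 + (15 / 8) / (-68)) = -666723047/496292832 = -1.34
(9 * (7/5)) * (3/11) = 189/55 = 3.44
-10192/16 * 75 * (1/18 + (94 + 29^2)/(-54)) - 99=7420159/9 = 824462.11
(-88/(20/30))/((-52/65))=165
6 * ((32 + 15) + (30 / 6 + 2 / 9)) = 940/3 = 313.33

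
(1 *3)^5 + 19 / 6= 1477/6 = 246.17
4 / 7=0.57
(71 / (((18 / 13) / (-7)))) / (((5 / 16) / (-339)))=5840744/15 = 389382.93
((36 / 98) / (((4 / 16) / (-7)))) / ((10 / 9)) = -324/35 = -9.26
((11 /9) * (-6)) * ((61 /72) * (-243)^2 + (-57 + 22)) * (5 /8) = -21996755/96 = -229132.86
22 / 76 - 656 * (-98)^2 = -239408501/38 = -6300223.71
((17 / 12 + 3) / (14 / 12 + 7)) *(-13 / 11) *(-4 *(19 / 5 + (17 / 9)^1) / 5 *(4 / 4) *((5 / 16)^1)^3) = 3445/38808 = 0.09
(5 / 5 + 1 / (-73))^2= 0.97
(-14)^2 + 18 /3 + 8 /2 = 206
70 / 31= 2.26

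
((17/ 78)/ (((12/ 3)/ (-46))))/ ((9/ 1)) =-391/1404 = -0.28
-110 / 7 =-15.71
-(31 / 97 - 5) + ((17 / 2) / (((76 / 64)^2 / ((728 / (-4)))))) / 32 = -1036578/35017 = -29.60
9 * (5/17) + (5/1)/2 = 175/34 = 5.15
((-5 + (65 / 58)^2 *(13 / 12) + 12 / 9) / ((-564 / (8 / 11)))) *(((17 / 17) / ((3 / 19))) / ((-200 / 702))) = -22993477/347837600 = -0.07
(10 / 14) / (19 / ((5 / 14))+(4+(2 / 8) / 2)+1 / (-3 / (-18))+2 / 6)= 600/53473 = 0.01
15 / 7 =2.14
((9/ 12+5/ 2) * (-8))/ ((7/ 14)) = -52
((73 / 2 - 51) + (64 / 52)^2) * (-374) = 820743/169 = 4856.47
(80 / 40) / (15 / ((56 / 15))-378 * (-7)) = 112/148401 = 0.00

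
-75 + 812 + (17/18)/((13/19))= 172781/234 = 738.38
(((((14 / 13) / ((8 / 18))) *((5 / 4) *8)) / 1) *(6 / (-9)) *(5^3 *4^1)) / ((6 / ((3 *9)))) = -472500/13 = -36346.15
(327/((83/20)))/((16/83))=1635/4 = 408.75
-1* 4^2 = -16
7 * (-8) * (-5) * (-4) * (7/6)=-3920/3 = -1306.67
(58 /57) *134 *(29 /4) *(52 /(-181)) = -2930044/10317 = -284.00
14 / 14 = 1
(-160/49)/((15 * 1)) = -32/147 = -0.22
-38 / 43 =-0.88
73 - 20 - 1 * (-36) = 89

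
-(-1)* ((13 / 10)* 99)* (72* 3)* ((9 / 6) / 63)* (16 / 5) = 370656/175 = 2118.03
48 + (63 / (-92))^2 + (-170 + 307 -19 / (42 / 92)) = 25568453/177744 = 143.85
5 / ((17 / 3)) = 15/17 = 0.88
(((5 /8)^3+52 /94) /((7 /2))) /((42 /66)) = 0.36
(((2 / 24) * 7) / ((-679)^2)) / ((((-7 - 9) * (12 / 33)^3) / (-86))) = 57233/404662272 = 0.00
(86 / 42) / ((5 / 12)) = 172/35 = 4.91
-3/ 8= -0.38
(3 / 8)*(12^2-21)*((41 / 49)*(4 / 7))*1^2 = 15129/686 = 22.05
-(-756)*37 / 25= 27972/25 = 1118.88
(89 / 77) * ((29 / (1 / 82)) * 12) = 2539704/77 = 32983.17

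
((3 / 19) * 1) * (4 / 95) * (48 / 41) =576/74005 = 0.01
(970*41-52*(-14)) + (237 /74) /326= 976973989/24124 = 40498.01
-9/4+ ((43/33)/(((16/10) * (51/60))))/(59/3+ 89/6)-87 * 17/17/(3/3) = -13814813/154836 = -89.22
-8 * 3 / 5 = -4.80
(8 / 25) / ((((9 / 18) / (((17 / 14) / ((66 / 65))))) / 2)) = 1768/1155 = 1.53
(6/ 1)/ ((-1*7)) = -0.86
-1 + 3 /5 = -2/5 = -0.40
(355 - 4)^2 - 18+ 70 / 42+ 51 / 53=19586515/159 = 123185.63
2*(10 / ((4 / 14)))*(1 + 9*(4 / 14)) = 250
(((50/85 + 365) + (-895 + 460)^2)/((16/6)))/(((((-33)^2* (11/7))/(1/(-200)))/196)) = -13818784/339405 = -40.71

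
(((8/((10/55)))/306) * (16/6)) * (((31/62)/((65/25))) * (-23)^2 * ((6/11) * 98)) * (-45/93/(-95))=4147360/390507 = 10.62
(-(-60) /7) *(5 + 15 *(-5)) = -600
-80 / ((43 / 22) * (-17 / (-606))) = -1066560/731 = -1459.04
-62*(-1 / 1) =62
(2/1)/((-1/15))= -30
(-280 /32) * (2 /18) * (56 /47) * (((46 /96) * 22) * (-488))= 7562170/1269 = 5959.16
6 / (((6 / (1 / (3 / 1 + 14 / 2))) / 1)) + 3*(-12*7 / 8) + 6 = -25.40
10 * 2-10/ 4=35/2 = 17.50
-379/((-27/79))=29941/27 = 1108.93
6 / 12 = 1/2 = 0.50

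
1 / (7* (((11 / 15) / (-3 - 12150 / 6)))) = -395.06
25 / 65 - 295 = -294.62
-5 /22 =-0.23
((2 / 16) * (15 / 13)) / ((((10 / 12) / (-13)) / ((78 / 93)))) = -117/62 = -1.89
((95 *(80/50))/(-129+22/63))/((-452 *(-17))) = -2394/15569705 = 0.00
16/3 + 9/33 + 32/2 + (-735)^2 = 17828138/33 = 540246.61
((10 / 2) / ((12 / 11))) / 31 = 55/372 = 0.15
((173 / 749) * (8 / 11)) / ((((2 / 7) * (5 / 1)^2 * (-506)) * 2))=-173/7444525 = 0.00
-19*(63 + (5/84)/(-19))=-1196.94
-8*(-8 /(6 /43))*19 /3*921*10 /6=40131040/9 = 4459004.44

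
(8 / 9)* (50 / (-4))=-100/9 = -11.11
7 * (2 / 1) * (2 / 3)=28/3 = 9.33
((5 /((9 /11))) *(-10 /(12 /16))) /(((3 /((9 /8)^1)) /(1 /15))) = -55/27 = -2.04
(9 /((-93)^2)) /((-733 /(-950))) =950/704413 = 0.00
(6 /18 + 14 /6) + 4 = 20/3 = 6.67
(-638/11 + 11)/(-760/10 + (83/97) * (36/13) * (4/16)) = 59267/95089 = 0.62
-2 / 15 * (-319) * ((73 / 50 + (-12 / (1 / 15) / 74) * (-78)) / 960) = 112830619/13320000 = 8.47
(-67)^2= 4489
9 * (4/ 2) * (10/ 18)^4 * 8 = 13.72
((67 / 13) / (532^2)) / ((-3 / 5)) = -335/11037936 = 0.00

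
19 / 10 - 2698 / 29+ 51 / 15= -87.73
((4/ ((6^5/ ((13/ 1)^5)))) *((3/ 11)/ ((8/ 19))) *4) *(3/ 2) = 7054567/9504 = 742.27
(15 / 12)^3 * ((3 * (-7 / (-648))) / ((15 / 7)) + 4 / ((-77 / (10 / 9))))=-265675/3193344 = -0.08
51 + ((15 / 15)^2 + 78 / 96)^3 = 233285/4096 = 56.95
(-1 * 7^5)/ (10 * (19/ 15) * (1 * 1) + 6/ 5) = -252105/208 = -1212.04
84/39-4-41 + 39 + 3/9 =-3.51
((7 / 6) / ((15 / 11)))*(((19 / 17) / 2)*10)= 1463/306 = 4.78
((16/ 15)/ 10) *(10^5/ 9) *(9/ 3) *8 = 28444.44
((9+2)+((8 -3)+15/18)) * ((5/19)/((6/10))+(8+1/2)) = 102919/684 = 150.47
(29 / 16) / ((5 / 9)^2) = 2349/400 = 5.87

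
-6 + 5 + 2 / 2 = 0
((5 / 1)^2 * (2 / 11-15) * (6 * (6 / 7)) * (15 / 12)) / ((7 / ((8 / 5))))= -293400/539 = -544.34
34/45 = 0.76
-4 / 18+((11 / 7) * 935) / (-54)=-10369/378 = -27.43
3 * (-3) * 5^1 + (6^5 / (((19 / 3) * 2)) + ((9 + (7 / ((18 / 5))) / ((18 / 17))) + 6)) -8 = 577.73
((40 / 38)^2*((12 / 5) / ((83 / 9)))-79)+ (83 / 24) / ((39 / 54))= -115177937/1558076 = -73.92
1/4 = 0.25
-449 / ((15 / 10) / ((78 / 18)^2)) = -151762/27 = -5620.81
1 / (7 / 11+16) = 11/183 = 0.06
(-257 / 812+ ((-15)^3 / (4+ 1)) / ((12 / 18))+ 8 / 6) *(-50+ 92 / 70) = 349884166/7105 = 49244.78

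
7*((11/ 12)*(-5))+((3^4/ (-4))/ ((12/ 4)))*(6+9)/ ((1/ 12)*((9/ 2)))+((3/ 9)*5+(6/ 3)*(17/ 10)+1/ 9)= -53443/180 = -296.91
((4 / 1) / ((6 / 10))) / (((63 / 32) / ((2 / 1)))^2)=81920/11907 = 6.88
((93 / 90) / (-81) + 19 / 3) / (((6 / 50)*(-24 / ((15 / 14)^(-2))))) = -752591/393660 = -1.91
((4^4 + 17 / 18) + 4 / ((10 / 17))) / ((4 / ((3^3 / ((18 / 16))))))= 23737/15 = 1582.47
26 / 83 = 0.31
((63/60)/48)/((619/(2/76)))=7/7527040 = 0.00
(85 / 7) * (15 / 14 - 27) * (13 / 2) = -401115/196 = -2046.51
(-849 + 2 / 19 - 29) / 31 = -16680/589 = -28.32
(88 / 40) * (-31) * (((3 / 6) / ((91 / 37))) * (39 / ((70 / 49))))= -37851/100 = -378.51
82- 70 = 12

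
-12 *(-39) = 468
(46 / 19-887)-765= -1649.58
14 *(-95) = -1330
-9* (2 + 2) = -36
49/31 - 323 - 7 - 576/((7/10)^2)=-2284469/1519 = -1503.93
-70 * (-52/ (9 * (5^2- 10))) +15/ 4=3317/108 = 30.71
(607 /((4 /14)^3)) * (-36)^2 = 33728562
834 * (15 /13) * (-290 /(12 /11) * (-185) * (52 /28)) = 87890196.43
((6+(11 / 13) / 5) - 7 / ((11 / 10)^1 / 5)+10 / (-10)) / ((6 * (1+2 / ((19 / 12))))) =-181013/92235 = -1.96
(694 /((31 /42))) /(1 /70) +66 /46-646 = 46468705/713 = 65173.50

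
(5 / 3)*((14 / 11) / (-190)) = -7/627 = -0.01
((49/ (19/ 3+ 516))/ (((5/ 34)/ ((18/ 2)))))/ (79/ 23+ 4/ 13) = 4483206/2922455 = 1.53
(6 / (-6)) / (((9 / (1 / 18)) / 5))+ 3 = 481/162 = 2.97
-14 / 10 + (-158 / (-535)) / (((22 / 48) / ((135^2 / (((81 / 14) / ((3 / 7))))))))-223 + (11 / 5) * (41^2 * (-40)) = -866757674/5885 = -147282.53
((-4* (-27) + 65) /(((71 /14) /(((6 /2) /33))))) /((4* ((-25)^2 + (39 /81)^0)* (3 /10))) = 6055/1466718 = 0.00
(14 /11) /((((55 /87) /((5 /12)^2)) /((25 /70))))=0.12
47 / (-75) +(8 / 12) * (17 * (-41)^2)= 1428803/75 = 19050.71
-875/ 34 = -25.74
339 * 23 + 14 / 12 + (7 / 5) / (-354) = 7798.16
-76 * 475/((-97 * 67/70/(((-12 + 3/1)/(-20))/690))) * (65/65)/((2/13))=492765/298954 = 1.65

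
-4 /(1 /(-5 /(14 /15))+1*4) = -150/143 = -1.05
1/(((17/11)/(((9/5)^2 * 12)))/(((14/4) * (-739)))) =-27654858/425 = -65070.25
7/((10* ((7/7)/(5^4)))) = 875/2 = 437.50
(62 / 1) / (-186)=-0.33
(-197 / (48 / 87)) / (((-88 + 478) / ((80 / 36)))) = -5713/2808 = -2.03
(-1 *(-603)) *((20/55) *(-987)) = -2380644/11 = -216422.18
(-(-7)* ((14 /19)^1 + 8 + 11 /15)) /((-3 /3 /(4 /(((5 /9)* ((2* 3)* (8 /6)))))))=-56679/950 = -59.66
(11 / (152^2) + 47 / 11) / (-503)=-1086009/127834432 = -0.01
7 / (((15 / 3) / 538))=3766/5 = 753.20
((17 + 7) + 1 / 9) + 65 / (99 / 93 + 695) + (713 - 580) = 157.20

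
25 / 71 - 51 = -3596/71 = -50.65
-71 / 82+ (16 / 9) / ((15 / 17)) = 12719/11070 = 1.15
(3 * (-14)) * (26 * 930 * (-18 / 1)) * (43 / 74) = 393021720/37 = 10622208.65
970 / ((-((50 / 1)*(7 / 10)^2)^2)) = -3880/2401 = -1.62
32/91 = 0.35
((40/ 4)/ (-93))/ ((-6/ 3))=5/93 = 0.05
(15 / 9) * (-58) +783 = 2059/3 = 686.33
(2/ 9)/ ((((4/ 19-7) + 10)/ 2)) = 0.14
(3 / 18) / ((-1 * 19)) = -1/114 = -0.01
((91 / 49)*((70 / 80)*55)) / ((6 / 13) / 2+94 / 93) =71.99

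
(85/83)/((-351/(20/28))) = -425/203931 = 0.00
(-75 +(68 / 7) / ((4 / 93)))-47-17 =608/7 = 86.86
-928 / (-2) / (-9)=-464/9 = -51.56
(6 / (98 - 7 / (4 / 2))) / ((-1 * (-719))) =4/45297 = 0.00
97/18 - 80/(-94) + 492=421511/846 = 498.24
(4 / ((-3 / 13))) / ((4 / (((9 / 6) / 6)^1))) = -1.08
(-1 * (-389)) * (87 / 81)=11281/27 = 417.81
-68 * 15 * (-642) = 654840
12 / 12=1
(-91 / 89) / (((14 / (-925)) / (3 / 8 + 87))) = 5902.72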